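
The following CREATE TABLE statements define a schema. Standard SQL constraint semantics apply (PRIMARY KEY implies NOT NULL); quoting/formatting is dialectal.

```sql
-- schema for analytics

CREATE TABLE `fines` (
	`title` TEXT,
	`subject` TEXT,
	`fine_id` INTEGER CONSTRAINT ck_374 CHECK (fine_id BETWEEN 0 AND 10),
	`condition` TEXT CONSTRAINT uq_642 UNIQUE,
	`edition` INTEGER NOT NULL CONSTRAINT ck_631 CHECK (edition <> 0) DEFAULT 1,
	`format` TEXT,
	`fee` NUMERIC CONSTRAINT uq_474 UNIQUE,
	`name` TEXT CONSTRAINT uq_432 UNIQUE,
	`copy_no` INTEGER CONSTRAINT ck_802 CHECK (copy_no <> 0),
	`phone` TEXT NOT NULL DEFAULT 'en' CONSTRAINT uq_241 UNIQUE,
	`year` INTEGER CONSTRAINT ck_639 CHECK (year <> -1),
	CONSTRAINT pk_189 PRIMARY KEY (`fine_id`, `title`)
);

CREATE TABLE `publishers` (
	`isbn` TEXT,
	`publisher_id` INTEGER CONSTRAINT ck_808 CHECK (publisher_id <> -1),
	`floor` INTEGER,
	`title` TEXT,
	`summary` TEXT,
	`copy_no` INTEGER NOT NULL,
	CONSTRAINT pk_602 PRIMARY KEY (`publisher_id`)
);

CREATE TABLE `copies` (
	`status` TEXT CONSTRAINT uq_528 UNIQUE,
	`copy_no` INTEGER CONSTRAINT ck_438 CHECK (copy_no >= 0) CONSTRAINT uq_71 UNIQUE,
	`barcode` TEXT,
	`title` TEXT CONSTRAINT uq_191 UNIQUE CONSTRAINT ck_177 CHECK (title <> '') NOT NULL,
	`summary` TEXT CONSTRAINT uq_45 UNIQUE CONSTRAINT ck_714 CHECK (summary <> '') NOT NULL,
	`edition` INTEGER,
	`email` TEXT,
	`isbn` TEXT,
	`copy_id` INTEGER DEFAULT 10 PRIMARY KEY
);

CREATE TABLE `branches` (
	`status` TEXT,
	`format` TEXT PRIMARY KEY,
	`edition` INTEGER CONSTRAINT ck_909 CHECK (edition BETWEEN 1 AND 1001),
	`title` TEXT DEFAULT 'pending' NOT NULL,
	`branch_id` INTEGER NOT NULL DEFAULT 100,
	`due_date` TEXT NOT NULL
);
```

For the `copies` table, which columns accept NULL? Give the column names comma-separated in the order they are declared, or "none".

- status: UNIQUE does not imply NOT NULL → nullable.
- copy_no: CHECK does not forbid NULL (a CHECK constraint passes when its expression is NULL) → nullable.
- barcode: no NOT NULL constraint applies → nullable.
- title: declared NOT NULL → not nullable.
- summary: declared NOT NULL → not nullable.
- edition: no NOT NULL constraint applies → nullable.
- email: no NOT NULL constraint applies → nullable.
- isbn: no NOT NULL constraint applies → nullable.
- copy_id: part of the PRIMARY KEY, which implies NOT NULL → not nullable.

status, copy_no, barcode, edition, email, isbn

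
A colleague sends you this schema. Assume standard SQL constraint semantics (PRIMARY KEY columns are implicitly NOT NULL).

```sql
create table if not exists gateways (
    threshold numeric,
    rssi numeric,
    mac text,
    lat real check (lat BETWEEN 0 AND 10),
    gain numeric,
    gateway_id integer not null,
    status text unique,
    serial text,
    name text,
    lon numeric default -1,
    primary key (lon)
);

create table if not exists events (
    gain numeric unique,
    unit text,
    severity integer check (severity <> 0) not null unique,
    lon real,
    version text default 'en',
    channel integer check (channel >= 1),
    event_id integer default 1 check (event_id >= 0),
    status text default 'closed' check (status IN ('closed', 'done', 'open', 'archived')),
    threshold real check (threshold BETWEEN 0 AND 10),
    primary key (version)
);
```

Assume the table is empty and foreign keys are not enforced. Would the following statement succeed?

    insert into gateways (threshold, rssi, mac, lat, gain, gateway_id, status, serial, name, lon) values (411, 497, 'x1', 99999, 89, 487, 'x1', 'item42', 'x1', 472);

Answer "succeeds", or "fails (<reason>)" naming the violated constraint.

fails (CHECK on lat)

The value 99999 for lat violates CHECK (lat BETWEEN 0 AND 10).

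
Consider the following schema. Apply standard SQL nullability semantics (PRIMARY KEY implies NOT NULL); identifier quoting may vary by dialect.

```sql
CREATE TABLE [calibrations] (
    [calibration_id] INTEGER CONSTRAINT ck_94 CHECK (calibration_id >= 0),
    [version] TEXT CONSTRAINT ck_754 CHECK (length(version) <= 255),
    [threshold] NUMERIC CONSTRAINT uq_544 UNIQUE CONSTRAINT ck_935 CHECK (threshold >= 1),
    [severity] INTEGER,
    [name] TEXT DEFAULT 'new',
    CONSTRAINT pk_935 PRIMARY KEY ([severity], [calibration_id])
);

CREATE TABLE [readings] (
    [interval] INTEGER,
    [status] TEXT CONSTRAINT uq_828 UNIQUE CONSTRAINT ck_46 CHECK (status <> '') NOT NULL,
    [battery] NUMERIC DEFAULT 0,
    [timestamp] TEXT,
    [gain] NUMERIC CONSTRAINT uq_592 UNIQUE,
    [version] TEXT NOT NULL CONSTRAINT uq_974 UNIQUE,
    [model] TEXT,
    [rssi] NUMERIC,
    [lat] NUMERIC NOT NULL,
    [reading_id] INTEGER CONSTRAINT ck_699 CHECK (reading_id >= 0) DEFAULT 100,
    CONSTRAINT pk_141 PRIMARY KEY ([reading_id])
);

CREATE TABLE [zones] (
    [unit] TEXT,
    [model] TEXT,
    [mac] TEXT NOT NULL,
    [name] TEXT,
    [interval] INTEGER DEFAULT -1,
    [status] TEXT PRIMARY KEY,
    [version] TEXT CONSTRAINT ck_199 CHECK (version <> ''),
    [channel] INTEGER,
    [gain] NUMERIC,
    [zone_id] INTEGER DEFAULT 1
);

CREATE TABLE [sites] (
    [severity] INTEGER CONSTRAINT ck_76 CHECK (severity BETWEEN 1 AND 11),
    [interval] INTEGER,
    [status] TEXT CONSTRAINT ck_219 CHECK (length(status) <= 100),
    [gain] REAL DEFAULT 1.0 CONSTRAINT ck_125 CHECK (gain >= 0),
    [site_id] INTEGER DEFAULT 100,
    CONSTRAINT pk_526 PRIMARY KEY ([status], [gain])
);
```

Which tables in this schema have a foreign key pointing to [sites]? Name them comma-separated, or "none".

No REFERENCES clause anywhere in the schema names sites.

none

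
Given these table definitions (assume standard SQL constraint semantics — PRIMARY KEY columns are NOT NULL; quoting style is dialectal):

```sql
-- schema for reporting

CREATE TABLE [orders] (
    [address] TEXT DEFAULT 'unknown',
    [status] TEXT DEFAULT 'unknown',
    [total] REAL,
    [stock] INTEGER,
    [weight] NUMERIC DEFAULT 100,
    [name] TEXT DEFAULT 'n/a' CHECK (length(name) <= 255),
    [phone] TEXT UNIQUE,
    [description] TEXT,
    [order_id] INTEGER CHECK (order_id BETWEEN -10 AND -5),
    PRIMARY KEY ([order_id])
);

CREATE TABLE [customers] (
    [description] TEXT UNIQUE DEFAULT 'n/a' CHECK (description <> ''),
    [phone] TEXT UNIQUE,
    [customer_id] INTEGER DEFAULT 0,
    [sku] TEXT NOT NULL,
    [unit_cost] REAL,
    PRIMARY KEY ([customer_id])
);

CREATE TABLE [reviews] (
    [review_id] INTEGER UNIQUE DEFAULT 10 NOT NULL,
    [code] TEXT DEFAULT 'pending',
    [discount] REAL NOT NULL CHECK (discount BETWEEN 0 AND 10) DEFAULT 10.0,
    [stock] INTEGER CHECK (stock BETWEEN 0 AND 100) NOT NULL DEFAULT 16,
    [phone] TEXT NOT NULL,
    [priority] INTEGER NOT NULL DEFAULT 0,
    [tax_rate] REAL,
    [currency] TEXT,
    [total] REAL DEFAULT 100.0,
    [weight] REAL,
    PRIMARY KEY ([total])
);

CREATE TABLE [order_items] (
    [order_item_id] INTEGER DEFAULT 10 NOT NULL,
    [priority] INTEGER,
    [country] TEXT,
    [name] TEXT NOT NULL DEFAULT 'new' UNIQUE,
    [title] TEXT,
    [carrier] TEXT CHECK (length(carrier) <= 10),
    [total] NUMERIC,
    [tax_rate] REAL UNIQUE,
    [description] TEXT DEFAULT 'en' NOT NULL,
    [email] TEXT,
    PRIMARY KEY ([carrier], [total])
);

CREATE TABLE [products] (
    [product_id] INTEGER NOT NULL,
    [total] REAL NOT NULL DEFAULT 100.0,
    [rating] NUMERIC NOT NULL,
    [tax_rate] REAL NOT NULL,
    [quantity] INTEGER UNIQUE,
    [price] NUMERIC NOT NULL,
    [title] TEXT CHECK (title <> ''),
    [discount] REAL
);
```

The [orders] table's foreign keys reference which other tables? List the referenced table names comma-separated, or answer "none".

No column in orders has a REFERENCES clause.

none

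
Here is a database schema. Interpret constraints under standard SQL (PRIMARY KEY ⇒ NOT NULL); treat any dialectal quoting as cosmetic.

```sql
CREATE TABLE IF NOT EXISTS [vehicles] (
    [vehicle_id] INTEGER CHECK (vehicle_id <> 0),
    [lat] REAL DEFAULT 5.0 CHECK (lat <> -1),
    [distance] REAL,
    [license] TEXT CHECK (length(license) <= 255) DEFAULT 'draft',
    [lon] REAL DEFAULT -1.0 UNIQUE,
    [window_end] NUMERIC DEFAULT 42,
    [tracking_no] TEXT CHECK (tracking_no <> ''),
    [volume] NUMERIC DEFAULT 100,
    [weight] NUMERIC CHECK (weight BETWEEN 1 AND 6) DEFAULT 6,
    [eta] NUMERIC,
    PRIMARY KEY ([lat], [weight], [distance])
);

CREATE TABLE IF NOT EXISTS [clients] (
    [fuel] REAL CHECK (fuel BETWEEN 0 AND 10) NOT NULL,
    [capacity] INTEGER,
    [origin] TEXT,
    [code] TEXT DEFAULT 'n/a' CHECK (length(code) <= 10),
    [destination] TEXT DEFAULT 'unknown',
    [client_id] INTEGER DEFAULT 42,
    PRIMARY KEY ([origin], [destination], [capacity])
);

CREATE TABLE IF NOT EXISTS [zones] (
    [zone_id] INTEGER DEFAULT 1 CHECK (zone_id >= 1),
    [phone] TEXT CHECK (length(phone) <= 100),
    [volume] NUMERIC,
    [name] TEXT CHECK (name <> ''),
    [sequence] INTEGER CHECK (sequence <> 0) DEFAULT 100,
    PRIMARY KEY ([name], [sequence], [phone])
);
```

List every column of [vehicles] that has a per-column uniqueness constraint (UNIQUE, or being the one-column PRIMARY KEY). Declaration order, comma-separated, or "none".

lon

- vehicle_id: no UNIQUE or single-column PK constraint.
- lat: part of a composite PRIMARY KEY — only the tuple is unique, not this column on its own.
- distance: part of a composite PRIMARY KEY — only the tuple is unique, not this column on its own.
- license: no UNIQUE or single-column PK constraint.
- lon: declared UNIQUE → unique.
- window_end: no UNIQUE or single-column PK constraint.
- tracking_no: no UNIQUE or single-column PK constraint.
- volume: no UNIQUE or single-column PK constraint.
- weight: part of a composite PRIMARY KEY — only the tuple is unique, not this column on its own.
- eta: no UNIQUE or single-column PK constraint.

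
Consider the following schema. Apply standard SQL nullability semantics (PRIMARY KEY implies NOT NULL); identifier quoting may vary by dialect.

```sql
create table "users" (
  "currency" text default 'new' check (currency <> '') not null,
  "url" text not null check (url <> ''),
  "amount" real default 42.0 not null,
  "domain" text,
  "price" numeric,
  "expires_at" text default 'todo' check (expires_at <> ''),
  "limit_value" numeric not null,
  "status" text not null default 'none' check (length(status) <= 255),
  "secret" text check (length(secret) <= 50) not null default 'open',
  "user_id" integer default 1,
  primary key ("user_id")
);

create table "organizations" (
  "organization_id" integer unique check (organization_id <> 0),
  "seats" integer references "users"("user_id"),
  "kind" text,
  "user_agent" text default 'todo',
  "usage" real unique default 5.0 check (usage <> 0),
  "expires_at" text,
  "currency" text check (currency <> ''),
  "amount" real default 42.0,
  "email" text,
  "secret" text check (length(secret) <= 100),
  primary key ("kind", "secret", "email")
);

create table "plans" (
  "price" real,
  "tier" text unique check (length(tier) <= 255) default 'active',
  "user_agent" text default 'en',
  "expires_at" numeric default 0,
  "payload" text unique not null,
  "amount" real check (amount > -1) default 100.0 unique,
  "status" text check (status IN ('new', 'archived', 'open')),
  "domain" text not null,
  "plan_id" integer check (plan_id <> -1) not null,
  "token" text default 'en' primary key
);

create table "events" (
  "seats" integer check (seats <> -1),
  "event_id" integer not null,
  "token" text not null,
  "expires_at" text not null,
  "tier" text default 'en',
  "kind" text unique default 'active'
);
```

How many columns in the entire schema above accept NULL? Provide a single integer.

users: 3 nullable (domain, price, expires_at — PK (user_id) and explicit NOT NULL columns excluded).
organizations: 7 nullable (organization_id, seats, user_agent, usage, expires_at, currency, amount — PK (kind, secret, email) and explicit NOT NULL columns excluded).
plans: 6 nullable (price, tier, user_agent, expires_at, amount, status — PK (token) and explicit NOT NULL columns excluded).
events: 3 nullable (seats, tier, kind — PK none and explicit NOT NULL columns excluded).
Total: 3 + 7 + 6 + 3 = 19.

19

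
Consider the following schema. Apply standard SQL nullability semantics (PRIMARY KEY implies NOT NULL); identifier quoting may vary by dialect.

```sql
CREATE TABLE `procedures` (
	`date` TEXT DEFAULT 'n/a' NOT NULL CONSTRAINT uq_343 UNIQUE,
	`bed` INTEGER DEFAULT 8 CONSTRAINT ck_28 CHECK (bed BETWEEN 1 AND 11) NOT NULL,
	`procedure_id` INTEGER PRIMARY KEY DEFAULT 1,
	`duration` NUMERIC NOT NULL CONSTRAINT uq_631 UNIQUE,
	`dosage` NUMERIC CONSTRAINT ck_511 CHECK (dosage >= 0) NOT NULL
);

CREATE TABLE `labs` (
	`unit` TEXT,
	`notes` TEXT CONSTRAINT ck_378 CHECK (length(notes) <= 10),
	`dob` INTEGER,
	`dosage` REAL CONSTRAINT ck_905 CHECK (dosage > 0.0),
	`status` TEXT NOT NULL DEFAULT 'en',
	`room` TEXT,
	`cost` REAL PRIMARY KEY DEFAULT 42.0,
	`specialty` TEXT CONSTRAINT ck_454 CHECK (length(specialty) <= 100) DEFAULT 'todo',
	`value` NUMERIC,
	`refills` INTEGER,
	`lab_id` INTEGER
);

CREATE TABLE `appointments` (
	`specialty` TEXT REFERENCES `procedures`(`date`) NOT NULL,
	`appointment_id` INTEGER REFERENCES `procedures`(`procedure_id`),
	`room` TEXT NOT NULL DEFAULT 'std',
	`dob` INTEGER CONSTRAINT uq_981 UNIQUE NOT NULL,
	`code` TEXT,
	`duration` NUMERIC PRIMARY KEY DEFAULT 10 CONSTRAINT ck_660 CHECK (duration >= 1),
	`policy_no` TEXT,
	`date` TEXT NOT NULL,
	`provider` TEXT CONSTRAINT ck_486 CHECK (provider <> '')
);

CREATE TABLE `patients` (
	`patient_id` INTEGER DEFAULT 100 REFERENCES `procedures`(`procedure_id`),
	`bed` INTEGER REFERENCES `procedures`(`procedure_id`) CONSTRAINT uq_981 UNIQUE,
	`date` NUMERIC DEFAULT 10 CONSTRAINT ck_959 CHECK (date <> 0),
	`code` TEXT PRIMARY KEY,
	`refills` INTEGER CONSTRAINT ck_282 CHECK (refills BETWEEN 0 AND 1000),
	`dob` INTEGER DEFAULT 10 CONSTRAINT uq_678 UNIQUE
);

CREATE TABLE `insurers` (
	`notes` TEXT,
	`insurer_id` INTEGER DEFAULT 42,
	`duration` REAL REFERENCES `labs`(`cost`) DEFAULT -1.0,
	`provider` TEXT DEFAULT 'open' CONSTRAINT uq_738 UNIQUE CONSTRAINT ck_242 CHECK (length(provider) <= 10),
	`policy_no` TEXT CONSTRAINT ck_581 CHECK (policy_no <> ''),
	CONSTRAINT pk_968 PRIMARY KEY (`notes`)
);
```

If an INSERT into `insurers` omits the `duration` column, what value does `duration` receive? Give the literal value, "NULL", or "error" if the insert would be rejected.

duration has an explicit DEFAULT -1.0.
When the column is omitted from an INSERT, that default is used.

-1.0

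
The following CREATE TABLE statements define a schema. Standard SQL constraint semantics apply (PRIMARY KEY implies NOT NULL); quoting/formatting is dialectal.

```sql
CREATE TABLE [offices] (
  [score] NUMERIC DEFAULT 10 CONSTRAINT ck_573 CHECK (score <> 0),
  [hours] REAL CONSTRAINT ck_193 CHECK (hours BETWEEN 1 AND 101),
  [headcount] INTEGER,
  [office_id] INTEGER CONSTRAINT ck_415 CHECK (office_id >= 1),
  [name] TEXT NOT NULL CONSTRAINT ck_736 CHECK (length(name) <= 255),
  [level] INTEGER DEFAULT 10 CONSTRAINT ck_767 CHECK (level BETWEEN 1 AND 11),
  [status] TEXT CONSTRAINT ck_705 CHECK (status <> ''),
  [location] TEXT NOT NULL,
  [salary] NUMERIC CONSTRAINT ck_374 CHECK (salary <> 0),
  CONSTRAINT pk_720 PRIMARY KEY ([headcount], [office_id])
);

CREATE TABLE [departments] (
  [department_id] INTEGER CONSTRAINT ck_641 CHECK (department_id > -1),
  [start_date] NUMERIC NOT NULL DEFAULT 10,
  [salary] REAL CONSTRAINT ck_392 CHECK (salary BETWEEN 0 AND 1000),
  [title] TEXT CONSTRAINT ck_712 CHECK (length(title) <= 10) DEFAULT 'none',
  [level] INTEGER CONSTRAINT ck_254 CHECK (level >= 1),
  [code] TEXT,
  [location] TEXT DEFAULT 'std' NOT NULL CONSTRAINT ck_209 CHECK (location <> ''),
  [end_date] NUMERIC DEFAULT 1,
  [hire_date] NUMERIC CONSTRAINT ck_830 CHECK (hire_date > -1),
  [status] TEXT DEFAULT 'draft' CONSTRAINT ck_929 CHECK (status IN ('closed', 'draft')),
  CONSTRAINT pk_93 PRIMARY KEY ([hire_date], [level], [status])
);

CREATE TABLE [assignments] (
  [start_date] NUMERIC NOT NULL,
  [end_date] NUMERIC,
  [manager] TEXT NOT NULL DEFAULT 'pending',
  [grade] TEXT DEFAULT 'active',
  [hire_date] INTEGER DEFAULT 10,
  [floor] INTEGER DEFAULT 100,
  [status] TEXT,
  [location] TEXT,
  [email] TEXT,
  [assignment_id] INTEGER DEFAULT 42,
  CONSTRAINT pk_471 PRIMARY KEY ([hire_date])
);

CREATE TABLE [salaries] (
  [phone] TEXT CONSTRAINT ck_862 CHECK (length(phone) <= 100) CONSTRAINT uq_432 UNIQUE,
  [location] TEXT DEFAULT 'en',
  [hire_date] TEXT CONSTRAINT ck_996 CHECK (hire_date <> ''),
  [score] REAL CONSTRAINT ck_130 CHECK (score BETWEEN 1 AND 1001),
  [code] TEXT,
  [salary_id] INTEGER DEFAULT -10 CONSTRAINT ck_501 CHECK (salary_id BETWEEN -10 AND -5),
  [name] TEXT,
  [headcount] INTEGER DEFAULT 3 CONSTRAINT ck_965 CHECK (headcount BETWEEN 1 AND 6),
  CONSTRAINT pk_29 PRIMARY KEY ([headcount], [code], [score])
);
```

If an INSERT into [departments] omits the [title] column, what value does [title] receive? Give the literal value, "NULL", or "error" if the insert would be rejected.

title has an explicit DEFAULT 'none'.
When the column is omitted from an INSERT, that default is used.

'none'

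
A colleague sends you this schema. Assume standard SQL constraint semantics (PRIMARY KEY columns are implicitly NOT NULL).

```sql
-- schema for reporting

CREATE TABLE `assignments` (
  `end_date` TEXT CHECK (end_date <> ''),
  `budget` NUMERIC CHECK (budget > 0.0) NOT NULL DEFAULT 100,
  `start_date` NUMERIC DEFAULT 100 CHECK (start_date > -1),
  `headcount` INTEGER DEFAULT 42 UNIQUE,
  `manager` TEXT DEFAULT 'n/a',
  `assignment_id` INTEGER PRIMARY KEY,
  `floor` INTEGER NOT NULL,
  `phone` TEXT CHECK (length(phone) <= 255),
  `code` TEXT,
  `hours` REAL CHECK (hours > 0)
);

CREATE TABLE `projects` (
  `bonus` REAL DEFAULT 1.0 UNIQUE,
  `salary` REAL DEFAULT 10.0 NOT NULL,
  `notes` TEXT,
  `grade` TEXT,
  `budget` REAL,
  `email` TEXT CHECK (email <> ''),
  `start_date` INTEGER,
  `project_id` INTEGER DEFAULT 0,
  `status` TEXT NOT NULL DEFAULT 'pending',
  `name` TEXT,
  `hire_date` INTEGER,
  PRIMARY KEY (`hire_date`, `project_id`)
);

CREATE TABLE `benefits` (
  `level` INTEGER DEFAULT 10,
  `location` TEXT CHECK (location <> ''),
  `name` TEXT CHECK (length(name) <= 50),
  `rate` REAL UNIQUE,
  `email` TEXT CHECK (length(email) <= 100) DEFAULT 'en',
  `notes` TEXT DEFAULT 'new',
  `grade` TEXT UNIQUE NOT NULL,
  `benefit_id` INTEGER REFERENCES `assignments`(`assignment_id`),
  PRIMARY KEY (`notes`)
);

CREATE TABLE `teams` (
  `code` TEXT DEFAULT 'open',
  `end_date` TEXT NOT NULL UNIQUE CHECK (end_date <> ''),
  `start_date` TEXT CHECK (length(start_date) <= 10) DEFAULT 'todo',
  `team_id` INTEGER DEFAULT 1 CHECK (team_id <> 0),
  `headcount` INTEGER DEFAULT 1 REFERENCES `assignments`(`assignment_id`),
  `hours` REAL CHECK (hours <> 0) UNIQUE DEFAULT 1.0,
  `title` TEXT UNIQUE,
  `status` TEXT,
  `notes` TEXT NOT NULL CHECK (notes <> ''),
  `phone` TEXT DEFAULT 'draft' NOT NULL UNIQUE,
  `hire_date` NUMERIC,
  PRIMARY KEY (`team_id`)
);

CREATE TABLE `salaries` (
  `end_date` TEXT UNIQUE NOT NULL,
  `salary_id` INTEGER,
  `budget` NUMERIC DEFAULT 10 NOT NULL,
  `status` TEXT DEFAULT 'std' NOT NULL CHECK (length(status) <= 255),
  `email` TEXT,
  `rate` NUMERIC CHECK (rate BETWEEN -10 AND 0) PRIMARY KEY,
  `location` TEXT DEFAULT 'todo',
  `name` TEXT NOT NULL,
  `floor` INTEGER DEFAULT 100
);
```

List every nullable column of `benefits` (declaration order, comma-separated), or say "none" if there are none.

level, location, name, rate, email, benefit_id

- level: DEFAULT only fills an omitted column; an explicit NULL is still allowed → nullable.
- location: CHECK does not forbid NULL (a CHECK constraint passes when its expression is NULL) → nullable.
- name: CHECK does not forbid NULL (a CHECK constraint passes when its expression is NULL) → nullable.
- rate: UNIQUE does not imply NOT NULL → nullable.
- email: CHECK does not forbid NULL (a CHECK constraint passes when its expression is NULL) → nullable.
- notes: part of the PRIMARY KEY, which implies NOT NULL → not nullable.
- grade: declared NOT NULL → not nullable.
- benefit_id: a foreign key column may be NULL unless separately constrained → nullable.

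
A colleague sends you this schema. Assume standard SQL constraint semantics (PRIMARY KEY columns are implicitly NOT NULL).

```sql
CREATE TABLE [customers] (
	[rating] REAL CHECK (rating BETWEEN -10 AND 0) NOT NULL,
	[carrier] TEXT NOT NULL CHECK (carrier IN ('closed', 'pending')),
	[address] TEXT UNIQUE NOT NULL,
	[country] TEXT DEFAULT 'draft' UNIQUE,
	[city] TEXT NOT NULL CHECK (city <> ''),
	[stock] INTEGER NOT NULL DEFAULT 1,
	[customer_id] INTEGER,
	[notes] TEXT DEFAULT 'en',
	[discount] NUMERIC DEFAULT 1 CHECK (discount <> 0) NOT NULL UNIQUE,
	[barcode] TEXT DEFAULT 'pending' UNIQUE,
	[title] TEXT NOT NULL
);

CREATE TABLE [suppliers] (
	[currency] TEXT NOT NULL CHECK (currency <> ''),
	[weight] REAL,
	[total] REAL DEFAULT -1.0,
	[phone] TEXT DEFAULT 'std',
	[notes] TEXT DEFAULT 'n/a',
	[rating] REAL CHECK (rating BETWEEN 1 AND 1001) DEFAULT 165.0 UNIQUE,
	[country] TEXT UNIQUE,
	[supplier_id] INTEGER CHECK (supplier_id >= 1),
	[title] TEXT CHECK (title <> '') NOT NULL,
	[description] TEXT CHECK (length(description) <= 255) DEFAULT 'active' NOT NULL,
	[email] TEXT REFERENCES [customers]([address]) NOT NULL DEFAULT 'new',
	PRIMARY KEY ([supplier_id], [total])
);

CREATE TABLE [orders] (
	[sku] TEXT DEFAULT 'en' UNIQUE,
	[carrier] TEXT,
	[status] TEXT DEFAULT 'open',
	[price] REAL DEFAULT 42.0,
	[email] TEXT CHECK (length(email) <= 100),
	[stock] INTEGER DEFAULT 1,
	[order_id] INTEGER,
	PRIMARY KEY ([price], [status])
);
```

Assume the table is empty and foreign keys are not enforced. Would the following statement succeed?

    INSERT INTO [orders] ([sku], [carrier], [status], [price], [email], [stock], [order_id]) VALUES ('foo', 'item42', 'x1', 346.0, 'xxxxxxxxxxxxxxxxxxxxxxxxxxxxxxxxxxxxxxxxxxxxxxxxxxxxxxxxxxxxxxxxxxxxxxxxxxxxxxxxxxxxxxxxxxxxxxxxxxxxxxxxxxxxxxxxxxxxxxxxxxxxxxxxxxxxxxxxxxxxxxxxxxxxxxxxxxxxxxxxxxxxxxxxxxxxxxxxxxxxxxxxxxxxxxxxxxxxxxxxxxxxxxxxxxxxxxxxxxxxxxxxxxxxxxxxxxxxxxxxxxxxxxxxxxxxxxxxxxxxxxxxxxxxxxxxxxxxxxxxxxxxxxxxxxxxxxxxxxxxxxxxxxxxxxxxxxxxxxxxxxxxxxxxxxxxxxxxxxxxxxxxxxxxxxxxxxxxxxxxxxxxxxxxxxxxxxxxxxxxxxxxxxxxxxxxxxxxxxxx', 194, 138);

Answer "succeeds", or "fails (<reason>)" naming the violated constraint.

The value 'xxxxxxxxxxxxxxxxxxxxxxxxxxxxxxxxxxxxxxxxxxxxxxxxxxxxxxxxxxxxxxxxxxxxxxxxxxxxxxxxxxxxxxxxxxxxxxxxxxxxxxxxxxxxxxxxxxxxxxxxxxxxxxxxxxxxxxxxxxxxxxxxxxxxxxxxxxxxxxxxxxxxxxxxxxxxxxxxxxxxxxxxxxxxxxxxxxxxxxxxxxxxxxxxxxxxxxxxxxxxxxxxxxxxxxxxxxxxxxxxxxxxxxxxxxxxxxxxxxxxxxxxxxxxxxxxxxxxxxxxxxxxxxxxxxxxxxxxxxxxxxxxxxxxxxxxxxxxxxxxxxxxxxxxxxxxxxxxxxxxxxxxxxxxxxxxxxxxxxxxxxxxxxxxxxxxxxxxxxxxxxxxxxxxxxxxxxxxxxxx' for email violates CHECK (length(email) <= 100).

fails (CHECK on email)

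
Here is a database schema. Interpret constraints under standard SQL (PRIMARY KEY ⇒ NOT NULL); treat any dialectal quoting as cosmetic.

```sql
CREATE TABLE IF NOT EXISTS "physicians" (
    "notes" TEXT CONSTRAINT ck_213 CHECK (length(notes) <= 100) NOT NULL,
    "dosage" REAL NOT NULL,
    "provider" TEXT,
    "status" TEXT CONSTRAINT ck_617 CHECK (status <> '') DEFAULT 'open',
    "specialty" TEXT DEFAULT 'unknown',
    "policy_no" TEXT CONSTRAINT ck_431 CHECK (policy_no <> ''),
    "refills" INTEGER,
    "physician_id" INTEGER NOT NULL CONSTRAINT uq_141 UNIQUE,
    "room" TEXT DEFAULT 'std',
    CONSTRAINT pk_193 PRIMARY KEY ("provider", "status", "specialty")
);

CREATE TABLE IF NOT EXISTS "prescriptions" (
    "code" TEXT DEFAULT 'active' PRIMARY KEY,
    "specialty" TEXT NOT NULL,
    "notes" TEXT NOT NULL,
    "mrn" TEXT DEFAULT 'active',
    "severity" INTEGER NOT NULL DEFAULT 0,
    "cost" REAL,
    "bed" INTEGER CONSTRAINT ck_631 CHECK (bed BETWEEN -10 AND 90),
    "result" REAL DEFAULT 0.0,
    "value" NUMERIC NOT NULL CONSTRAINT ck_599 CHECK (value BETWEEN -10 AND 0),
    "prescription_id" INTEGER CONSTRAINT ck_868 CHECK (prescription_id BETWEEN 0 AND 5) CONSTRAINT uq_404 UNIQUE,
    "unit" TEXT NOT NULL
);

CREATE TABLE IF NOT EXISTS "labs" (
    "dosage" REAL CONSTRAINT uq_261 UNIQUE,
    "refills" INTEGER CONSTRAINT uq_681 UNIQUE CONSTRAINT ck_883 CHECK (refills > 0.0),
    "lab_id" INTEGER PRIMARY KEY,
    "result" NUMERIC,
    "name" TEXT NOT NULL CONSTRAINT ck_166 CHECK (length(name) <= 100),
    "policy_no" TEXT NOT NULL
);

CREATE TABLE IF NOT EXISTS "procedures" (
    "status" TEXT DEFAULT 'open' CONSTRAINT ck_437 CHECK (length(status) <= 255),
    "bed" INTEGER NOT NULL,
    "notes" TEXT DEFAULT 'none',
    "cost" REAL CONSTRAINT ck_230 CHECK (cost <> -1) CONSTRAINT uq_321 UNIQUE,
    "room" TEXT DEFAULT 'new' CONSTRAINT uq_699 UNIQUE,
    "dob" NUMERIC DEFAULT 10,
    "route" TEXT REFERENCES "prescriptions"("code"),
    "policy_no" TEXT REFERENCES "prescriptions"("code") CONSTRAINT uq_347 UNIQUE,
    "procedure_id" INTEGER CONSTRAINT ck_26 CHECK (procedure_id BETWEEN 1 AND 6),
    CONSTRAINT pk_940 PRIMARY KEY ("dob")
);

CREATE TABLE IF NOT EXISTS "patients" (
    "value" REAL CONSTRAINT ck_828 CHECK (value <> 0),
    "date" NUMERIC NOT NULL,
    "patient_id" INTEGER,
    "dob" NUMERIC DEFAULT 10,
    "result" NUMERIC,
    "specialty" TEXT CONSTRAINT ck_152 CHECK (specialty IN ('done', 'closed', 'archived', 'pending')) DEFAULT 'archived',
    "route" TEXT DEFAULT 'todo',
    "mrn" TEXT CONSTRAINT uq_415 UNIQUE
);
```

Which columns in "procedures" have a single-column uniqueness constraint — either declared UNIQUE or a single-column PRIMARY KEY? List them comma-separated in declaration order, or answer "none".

cost, room, dob, policy_no

- status: no UNIQUE or single-column PK constraint.
- bed: no UNIQUE or single-column PK constraint.
- notes: no UNIQUE or single-column PK constraint.
- cost: declared UNIQUE → unique.
- room: declared UNIQUE → unique.
- dob: single-column PRIMARY KEY → unique.
- route: no UNIQUE or single-column PK constraint.
- policy_no: declared UNIQUE → unique.
- procedure_id: no UNIQUE or single-column PK constraint.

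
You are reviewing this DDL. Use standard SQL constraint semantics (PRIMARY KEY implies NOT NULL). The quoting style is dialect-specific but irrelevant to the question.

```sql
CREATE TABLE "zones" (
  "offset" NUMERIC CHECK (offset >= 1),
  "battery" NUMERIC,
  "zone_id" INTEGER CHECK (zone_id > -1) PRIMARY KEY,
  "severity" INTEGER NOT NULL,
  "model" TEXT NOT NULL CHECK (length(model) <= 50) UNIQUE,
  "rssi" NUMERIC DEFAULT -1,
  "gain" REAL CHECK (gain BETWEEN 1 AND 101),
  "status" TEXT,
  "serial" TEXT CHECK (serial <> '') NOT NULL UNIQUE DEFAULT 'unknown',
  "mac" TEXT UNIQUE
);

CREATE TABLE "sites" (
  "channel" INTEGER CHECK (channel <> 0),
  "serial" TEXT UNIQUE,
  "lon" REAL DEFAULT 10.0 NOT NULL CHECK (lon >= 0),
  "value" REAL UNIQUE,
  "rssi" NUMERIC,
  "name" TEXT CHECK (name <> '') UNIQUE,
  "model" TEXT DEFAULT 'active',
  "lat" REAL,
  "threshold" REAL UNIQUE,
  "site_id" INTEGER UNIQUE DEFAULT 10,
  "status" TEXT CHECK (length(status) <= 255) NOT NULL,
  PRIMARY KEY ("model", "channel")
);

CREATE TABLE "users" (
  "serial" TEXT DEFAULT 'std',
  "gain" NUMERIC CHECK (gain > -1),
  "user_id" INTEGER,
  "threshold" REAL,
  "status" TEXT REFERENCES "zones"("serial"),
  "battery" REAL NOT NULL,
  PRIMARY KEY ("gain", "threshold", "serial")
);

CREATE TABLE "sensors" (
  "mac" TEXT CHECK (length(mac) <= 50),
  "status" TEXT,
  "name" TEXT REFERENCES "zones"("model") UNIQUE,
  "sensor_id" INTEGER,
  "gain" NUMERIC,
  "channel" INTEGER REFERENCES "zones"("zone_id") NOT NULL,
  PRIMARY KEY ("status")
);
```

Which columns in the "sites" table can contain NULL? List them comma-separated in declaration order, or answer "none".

- channel: part of the PRIMARY KEY, which implies NOT NULL → not nullable.
- serial: UNIQUE does not imply NOT NULL → nullable.
- lon: declared NOT NULL → not nullable.
- value: UNIQUE does not imply NOT NULL → nullable.
- rssi: no NOT NULL constraint applies → nullable.
- name: CHECK does not forbid NULL (a CHECK constraint passes when its expression is NULL) → nullable.
- model: part of the PRIMARY KEY, which implies NOT NULL → not nullable.
- lat: no NOT NULL constraint applies → nullable.
- threshold: UNIQUE does not imply NOT NULL → nullable.
- site_id: UNIQUE does not imply NOT NULL → nullable.
- status: declared NOT NULL → not nullable.

serial, value, rssi, name, lat, threshold, site_id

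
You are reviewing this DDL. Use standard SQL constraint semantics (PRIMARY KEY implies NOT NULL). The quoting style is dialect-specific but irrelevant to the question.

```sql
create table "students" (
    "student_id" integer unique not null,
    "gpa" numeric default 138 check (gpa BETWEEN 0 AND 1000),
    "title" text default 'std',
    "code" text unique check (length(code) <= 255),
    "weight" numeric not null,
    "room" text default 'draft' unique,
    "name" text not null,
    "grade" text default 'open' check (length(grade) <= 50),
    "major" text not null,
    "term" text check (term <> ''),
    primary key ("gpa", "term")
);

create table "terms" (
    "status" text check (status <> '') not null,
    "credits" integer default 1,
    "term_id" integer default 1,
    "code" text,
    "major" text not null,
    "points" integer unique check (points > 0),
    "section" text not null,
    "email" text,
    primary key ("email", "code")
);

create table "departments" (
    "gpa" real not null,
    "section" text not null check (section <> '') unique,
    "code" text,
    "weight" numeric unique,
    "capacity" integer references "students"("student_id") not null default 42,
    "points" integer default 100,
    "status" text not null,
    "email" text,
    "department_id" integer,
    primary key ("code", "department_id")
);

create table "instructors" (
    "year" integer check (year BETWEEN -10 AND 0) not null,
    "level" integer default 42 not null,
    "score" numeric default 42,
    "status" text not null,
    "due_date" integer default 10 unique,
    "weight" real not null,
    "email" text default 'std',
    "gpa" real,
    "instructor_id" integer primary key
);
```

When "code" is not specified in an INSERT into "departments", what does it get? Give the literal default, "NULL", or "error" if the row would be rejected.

code has no DEFAULT clause.
Omitting it would insert NULL, but it is part of the PRIMARY KEY, so the INSERT fails.

error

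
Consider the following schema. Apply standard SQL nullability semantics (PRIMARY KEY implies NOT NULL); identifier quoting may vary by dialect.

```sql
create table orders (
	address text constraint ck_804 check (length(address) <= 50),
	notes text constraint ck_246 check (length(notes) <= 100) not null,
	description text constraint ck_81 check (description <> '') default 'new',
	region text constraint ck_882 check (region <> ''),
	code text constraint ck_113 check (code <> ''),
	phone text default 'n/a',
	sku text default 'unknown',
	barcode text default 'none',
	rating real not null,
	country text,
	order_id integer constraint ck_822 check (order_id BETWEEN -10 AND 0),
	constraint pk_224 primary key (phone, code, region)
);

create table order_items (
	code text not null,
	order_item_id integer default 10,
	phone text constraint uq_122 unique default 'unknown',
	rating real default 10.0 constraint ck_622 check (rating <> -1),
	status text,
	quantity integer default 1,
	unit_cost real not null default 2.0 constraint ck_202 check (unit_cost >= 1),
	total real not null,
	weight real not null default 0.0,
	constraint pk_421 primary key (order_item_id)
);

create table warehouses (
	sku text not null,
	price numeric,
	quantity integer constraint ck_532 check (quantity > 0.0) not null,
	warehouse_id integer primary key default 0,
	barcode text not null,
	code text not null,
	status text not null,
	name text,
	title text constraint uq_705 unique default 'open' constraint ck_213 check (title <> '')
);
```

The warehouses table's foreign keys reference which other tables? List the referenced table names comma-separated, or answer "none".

none

No column in warehouses has a REFERENCES clause.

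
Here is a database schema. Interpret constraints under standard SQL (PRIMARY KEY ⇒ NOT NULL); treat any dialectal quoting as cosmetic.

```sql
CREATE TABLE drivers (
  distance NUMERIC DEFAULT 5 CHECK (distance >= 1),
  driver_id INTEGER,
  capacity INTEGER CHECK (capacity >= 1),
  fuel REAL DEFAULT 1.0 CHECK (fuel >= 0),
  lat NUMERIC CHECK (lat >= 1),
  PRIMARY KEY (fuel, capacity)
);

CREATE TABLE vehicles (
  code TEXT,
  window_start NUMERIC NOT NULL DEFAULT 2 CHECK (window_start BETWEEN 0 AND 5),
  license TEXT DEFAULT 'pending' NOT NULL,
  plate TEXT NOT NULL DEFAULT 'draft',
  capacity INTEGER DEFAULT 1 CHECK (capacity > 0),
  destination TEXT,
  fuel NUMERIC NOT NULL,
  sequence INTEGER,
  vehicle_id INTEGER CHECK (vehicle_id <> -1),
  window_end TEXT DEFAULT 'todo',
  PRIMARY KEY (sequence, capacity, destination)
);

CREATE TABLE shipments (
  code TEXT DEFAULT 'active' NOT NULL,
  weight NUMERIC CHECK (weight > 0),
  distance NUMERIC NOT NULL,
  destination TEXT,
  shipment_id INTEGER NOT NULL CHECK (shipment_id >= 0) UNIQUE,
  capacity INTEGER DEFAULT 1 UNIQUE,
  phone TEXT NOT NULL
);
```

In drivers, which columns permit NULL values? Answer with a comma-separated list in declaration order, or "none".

- distance: CHECK does not forbid NULL (a CHECK constraint passes when its expression is NULL) → nullable.
- driver_id: no NOT NULL constraint applies → nullable.
- capacity: part of the PRIMARY KEY, which implies NOT NULL → not nullable.
- fuel: part of the PRIMARY KEY, which implies NOT NULL → not nullable.
- lat: CHECK does not forbid NULL (a CHECK constraint passes when its expression is NULL) → nullable.

distance, driver_id, lat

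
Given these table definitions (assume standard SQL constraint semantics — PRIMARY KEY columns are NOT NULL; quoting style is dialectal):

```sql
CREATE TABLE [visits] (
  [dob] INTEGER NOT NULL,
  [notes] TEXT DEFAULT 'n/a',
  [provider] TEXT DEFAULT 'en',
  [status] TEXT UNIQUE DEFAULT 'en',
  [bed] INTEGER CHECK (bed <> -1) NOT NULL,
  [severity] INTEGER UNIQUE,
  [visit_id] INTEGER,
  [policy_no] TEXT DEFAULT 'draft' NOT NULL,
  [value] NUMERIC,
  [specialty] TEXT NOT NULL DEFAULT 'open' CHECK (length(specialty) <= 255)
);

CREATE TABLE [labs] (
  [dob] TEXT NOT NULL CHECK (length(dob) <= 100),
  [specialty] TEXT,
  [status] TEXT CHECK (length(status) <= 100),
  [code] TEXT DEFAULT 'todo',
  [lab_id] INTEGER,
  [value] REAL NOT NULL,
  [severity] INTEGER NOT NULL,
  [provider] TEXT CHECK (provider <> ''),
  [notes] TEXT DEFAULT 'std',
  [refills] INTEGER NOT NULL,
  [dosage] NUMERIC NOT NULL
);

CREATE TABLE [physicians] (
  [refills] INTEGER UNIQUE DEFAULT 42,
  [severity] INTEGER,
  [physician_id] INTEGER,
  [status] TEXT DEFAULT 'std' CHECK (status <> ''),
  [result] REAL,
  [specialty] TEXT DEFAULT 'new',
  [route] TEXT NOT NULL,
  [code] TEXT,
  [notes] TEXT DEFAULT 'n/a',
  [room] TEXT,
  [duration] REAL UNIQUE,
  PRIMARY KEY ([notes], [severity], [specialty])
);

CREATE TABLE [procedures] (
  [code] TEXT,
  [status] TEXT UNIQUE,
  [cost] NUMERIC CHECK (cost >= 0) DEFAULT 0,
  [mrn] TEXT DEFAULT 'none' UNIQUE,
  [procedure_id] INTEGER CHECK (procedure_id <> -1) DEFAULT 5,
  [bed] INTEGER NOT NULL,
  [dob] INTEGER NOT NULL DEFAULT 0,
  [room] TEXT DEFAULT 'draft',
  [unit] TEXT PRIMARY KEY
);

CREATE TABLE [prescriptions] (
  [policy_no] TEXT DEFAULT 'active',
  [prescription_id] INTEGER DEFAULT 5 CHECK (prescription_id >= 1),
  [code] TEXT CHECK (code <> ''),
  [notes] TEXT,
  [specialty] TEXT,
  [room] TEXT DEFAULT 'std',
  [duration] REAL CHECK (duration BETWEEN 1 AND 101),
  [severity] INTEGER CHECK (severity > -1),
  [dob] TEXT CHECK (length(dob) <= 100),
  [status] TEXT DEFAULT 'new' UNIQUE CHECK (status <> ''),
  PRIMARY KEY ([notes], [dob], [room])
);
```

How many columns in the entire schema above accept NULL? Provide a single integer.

32

visits: 6 nullable (notes, provider, status, severity, visit_id, value — PK none and explicit NOT NULL columns excluded).
labs: 6 nullable (specialty, status, code, lab_id, provider, notes — PK none and explicit NOT NULL columns excluded).
physicians: 7 nullable (refills, physician_id, status, result, code, room, duration — PK (notes, severity, specialty) and explicit NOT NULL columns excluded).
procedures: 6 nullable (code, status, cost, mrn, procedure_id, room — PK (unit) and explicit NOT NULL columns excluded).
prescriptions: 7 nullable (policy_no, prescription_id, code, specialty, duration, severity, status — PK (notes, dob, room) and explicit NOT NULL columns excluded).
Total: 6 + 6 + 7 + 6 + 7 = 32.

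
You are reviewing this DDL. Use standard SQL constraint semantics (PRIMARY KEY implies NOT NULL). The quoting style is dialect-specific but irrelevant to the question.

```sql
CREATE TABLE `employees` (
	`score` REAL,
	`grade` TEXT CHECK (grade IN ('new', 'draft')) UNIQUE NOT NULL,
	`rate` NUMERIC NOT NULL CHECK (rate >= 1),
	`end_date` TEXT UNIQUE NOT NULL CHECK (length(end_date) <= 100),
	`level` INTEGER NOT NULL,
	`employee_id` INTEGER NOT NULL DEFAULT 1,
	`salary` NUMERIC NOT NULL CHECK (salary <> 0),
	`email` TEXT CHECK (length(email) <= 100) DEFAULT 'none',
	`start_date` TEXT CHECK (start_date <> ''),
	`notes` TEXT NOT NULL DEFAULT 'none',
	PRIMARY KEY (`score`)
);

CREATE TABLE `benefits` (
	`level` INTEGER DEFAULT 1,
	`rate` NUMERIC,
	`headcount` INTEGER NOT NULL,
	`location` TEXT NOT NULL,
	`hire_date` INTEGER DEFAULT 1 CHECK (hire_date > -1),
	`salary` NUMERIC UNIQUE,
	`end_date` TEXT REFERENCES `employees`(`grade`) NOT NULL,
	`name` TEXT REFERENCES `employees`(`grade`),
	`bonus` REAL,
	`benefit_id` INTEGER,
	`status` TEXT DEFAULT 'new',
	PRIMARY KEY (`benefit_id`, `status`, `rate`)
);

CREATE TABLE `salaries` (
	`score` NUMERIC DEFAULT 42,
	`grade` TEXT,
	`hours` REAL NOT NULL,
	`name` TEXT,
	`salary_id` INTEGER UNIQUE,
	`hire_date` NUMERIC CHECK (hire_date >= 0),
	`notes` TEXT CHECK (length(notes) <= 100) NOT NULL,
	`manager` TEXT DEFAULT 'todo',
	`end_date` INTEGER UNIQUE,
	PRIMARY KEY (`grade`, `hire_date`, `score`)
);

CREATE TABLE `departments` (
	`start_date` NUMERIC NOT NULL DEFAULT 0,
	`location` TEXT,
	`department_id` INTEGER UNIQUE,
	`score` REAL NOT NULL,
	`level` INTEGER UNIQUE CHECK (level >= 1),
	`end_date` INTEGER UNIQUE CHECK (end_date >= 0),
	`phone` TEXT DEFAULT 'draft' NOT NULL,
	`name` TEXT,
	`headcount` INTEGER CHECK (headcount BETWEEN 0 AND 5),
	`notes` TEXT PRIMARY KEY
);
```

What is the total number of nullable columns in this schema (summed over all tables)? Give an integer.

employees: 2 nullable (email, start_date — PK (score) and explicit NOT NULL columns excluded).
benefits: 5 nullable (level, hire_date, salary, name, bonus — PK (benefit_id, status, rate) and explicit NOT NULL columns excluded).
salaries: 4 nullable (name, salary_id, manager, end_date — PK (grade, hire_date, score) and explicit NOT NULL columns excluded).
departments: 6 nullable (location, department_id, level, end_date, name, headcount — PK (notes) and explicit NOT NULL columns excluded).
Total: 2 + 5 + 4 + 6 = 17.

17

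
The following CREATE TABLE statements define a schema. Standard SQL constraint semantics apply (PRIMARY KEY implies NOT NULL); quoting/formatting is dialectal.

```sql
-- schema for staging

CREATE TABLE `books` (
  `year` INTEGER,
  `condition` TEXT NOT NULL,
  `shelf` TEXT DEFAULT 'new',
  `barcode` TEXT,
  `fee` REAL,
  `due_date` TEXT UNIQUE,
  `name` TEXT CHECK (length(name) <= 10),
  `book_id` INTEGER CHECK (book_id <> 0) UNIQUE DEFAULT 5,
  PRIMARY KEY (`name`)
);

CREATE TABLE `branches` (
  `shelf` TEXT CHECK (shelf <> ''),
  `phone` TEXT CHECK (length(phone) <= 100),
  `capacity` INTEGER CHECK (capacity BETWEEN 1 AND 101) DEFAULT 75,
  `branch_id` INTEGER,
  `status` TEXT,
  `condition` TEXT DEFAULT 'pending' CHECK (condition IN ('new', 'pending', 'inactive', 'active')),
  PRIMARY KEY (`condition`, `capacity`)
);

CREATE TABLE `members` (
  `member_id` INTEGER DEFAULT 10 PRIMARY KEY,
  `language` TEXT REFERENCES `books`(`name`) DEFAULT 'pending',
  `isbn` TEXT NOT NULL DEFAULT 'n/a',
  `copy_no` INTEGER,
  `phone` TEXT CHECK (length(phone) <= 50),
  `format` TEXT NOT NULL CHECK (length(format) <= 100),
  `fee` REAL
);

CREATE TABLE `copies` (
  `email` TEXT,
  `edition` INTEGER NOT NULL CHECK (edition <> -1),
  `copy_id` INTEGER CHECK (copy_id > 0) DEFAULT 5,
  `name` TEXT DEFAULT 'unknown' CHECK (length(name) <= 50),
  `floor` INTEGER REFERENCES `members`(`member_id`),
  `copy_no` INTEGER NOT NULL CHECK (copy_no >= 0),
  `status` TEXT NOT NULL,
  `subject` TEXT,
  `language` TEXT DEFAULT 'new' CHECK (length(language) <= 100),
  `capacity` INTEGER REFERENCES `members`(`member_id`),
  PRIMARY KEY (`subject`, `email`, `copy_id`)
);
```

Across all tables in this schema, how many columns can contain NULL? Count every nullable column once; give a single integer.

18

books: 6 nullable (year, shelf, barcode, fee, due_date, book_id — PK (name) and explicit NOT NULL columns excluded).
branches: 4 nullable (shelf, phone, branch_id, status — PK (condition, capacity) and explicit NOT NULL columns excluded).
members: 4 nullable (language, copy_no, phone, fee — PK (member_id) and explicit NOT NULL columns excluded).
copies: 4 nullable (name, floor, language, capacity — PK (subject, email, copy_id) and explicit NOT NULL columns excluded).
Total: 6 + 4 + 4 + 4 = 18.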